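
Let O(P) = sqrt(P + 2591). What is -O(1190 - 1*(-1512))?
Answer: -sqrt(5293) ≈ -72.753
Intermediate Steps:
O(P) = sqrt(2591 + P)
-O(1190 - 1*(-1512)) = -sqrt(2591 + (1190 - 1*(-1512))) = -sqrt(2591 + (1190 + 1512)) = -sqrt(2591 + 2702) = -sqrt(5293)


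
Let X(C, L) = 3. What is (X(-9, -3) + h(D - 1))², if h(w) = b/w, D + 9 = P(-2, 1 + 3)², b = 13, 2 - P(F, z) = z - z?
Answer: 25/36 ≈ 0.69444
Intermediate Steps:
P(F, z) = 2 (P(F, z) = 2 - (z - z) = 2 - 1*0 = 2 + 0 = 2)
D = -5 (D = -9 + 2² = -9 + 4 = -5)
h(w) = 13/w
(X(-9, -3) + h(D - 1))² = (3 + 13/(-5 - 1))² = (3 + 13/(-6))² = (3 + 13*(-⅙))² = (3 - 13/6)² = (⅚)² = 25/36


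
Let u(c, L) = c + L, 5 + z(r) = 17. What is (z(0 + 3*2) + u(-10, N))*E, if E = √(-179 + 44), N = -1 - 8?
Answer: -21*I*√15 ≈ -81.333*I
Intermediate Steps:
z(r) = 12 (z(r) = -5 + 17 = 12)
N = -9
u(c, L) = L + c
E = 3*I*√15 (E = √(-135) = 3*I*√15 ≈ 11.619*I)
(z(0 + 3*2) + u(-10, N))*E = (12 + (-9 - 10))*(3*I*√15) = (12 - 19)*(3*I*√15) = -21*I*√15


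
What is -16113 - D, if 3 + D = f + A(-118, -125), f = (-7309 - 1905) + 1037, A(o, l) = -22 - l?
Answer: -8036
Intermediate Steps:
f = -8177 (f = -9214 + 1037 = -8177)
D = -8077 (D = -3 + (-8177 + (-22 - 1*(-125))) = -3 + (-8177 + (-22 + 125)) = -3 + (-8177 + 103) = -3 - 8074 = -8077)
-16113 - D = -16113 - 1*(-8077) = -16113 + 8077 = -8036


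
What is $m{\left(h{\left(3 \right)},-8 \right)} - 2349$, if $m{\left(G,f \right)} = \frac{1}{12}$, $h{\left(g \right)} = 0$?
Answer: $- \frac{28187}{12} \approx -2348.9$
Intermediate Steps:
$m{\left(G,f \right)} = \frac{1}{12}$
$m{\left(h{\left(3 \right)},-8 \right)} - 2349 = \frac{1}{12} - 2349 = - \frac{28187}{12}$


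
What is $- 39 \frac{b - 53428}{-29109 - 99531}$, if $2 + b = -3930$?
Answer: $- \frac{9321}{536} \approx -17.39$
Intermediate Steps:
$b = -3932$ ($b = -2 - 3930 = -3932$)
$- 39 \frac{b - 53428}{-29109 - 99531} = - 39 \frac{-3932 - 53428}{-29109 - 99531} = - 39 \left(- \frac{57360}{-128640}\right) = - 39 \left(\left(-57360\right) \left(- \frac{1}{128640}\right)\right) = \left(-39\right) \frac{239}{536} = - \frac{9321}{536}$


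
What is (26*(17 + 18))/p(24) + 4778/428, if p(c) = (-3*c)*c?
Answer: 983363/92448 ≈ 10.637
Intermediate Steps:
p(c) = -3*c²
(26*(17 + 18))/p(24) + 4778/428 = (26*(17 + 18))/((-3*24²)) + 4778/428 = (26*35)/((-3*576)) + 4778*(1/428) = 910/(-1728) + 2389/214 = 910*(-1/1728) + 2389/214 = -455/864 + 2389/214 = 983363/92448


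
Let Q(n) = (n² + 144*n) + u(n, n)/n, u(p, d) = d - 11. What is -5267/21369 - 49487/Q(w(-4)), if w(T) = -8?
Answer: 2804719243/61863255 ≈ 45.337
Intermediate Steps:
u(p, d) = -11 + d
Q(n) = n² + 144*n + (-11 + n)/n (Q(n) = (n² + 144*n) + (-11 + n)/n = n² + 144*n + (-11 + n)/n)
-5267/21369 - 49487/Q(w(-4)) = -5267/21369 - 49487*(-8/(-11 - 8 + (-8)²*(144 - 8))) = -5267*1/21369 - 49487*(-8/(-11 - 8 + 64*136)) = -5267/21369 - 49487*(-8/(-11 - 8 + 8704)) = -5267/21369 - 49487/((-⅛*8685)) = -5267/21369 - 49487/(-8685/8) = -5267/21369 - 49487*(-8/8685) = -5267/21369 + 395896/8685 = 2804719243/61863255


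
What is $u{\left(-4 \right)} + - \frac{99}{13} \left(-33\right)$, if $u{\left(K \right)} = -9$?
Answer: $\frac{3150}{13} \approx 242.31$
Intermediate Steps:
$u{\left(-4 \right)} + - \frac{99}{13} \left(-33\right) = -9 + - \frac{99}{13} \left(-33\right) = -9 + \left(-99\right) \frac{1}{13} \left(-33\right) = -9 - - \frac{3267}{13} = -9 + \frac{3267}{13} = \frac{3150}{13}$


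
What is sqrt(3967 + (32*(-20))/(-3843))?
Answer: sqrt(6509965567)/1281 ≈ 62.985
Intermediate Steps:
sqrt(3967 + (32*(-20))/(-3843)) = sqrt(3967 - 640*(-1/3843)) = sqrt(3967 + 640/3843) = sqrt(15245821/3843) = sqrt(6509965567)/1281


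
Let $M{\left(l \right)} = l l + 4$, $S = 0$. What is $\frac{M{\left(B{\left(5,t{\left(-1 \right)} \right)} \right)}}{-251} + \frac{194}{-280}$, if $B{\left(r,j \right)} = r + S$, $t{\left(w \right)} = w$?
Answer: $- \frac{28407}{35140} \approx -0.8084$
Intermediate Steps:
$B{\left(r,j \right)} = r$ ($B{\left(r,j \right)} = r + 0 = r$)
$M{\left(l \right)} = 4 + l^{2}$ ($M{\left(l \right)} = l^{2} + 4 = 4 + l^{2}$)
$\frac{M{\left(B{\left(5,t{\left(-1 \right)} \right)} \right)}}{-251} + \frac{194}{-280} = \frac{4 + 5^{2}}{-251} + \frac{194}{-280} = \left(4 + 25\right) \left(- \frac{1}{251}\right) + 194 \left(- \frac{1}{280}\right) = 29 \left(- \frac{1}{251}\right) - \frac{97}{140} = - \frac{29}{251} - \frac{97}{140} = - \frac{28407}{35140}$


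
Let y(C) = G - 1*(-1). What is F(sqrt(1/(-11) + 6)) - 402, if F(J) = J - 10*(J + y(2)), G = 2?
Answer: -432 - 9*sqrt(715)/11 ≈ -453.88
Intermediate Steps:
y(C) = 3 (y(C) = 2 - 1*(-1) = 2 + 1 = 3)
F(J) = -30 - 9*J (F(J) = J - 10*(J + 3) = J - 10*(3 + J) = J + (-30 - 10*J) = -30 - 9*J)
F(sqrt(1/(-11) + 6)) - 402 = (-30 - 9*sqrt(1/(-11) + 6)) - 402 = (-30 - 9*sqrt(-1/11 + 6)) - 402 = (-30 - 9*sqrt(715)/11) - 402 = -432 - 9*sqrt(715)/11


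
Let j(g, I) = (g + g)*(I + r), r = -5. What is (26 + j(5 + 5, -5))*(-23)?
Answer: 4002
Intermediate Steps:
j(g, I) = 2*g*(-5 + I) (j(g, I) = (g + g)*(I - 5) = (2*g)*(-5 + I) = 2*g*(-5 + I))
(26 + j(5 + 5, -5))*(-23) = (26 + 2*(5 + 5)*(-5 - 5))*(-23) = (26 + 2*10*(-10))*(-23) = (26 - 200)*(-23) = -174*(-23) = 4002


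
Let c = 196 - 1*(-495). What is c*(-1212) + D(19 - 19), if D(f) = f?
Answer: -837492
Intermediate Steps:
c = 691 (c = 196 + 495 = 691)
c*(-1212) + D(19 - 19) = 691*(-1212) + (19 - 19) = -837492 + 0 = -837492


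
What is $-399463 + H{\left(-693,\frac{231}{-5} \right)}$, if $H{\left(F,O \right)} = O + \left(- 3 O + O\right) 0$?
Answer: $- \frac{1997546}{5} \approx -3.9951 \cdot 10^{5}$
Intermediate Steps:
$H{\left(F,O \right)} = O$ ($H{\left(F,O \right)} = O + - 2 O 0 = O + 0 = O$)
$-399463 + H{\left(-693,\frac{231}{-5} \right)} = -399463 + \frac{231}{-5} = -399463 + 231 \left(- \frac{1}{5}\right) = -399463 - \frac{231}{5} = - \frac{1997546}{5}$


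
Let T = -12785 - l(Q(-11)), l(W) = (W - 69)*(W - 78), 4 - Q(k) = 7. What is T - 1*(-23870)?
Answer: 5253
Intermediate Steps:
Q(k) = -3 (Q(k) = 4 - 1*7 = 4 - 7 = -3)
l(W) = (-78 + W)*(-69 + W) (l(W) = (-69 + W)*(-78 + W) = (-78 + W)*(-69 + W))
T = -18617 (T = -12785 - (5382 + (-3)² - 147*(-3)) = -12785 - (5382 + 9 + 441) = -12785 - 1*5832 = -12785 - 5832 = -18617)
T - 1*(-23870) = -18617 - 1*(-23870) = -18617 + 23870 = 5253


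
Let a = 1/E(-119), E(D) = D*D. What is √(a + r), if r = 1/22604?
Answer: 3*√23084335/1344938 ≈ 0.010717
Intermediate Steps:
r = 1/22604 ≈ 4.4240e-5
E(D) = D²
a = 1/14161 (a = 1/((-119)²) = 1/14161 ≈ 7.0616e-5)
√(a + r) = √(1/14161 + 1/22604) = √(36765/320095244) = 3*√23084335/1344938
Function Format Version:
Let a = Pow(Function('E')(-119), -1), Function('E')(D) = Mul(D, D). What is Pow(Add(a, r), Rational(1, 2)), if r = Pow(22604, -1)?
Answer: Mul(Rational(3, 1344938), Pow(23084335, Rational(1, 2))) ≈ 0.010717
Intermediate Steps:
r = Rational(1, 22604) ≈ 4.4240e-5
Function('E')(D) = Pow(D, 2)
a = Rational(1, 14161) (a = Pow(Pow(-119, 2), -1) = Pow(14161, -1) = Rational(1, 14161) ≈ 7.0616e-5)
Pow(Add(a, r), Rational(1, 2)) = Pow(Add(Rational(1, 14161), Rational(1, 22604)), Rational(1, 2)) = Pow(Rational(36765, 320095244), Rational(1, 2)) = Mul(Rational(3, 1344938), Pow(23084335, Rational(1, 2)))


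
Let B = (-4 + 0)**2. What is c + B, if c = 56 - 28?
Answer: 44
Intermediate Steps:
c = 28
B = 16 (B = (-4)**2 = 16)
c + B = 28 + 16 = 44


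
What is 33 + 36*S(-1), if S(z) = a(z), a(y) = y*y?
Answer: 69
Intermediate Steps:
a(y) = y**2
S(z) = z**2
33 + 36*S(-1) = 33 + 36*(-1)**2 = 33 + 36*1 = 33 + 36 = 69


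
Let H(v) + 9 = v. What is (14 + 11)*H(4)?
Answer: -125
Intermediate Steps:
H(v) = -9 + v
(14 + 11)*H(4) = (14 + 11)*(-9 + 4) = 25*(-5) = -125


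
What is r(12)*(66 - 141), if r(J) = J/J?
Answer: -75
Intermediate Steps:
r(J) = 1
r(12)*(66 - 141) = 1*(66 - 141) = 1*(-75) = -75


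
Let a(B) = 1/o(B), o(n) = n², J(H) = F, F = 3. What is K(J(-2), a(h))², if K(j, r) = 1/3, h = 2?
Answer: ⅑ ≈ 0.11111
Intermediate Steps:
J(H) = 3
a(B) = B⁻² (a(B) = 1/(B²) = B⁻²)
K(j, r) = ⅓
K(J(-2), a(h))² = (⅓)² = ⅑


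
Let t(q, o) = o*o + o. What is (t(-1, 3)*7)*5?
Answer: 420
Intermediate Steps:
t(q, o) = o + o² (t(q, o) = o² + o = o + o²)
(t(-1, 3)*7)*5 = ((3*(1 + 3))*7)*5 = ((3*4)*7)*5 = (12*7)*5 = 84*5 = 420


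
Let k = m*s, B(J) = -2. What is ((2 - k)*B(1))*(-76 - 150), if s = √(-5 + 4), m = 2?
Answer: 904 - 904*I ≈ 904.0 - 904.0*I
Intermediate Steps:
s = I (s = √(-1) = I ≈ 1.0*I)
k = 2*I ≈ 2.0*I
((2 - k)*B(1))*(-76 - 150) = ((2 - 2*I)*(-2))*(-76 - 150) = ((2 - 2*I)*(-2))*(-226) = (-4 + 4*I)*(-226) = 904 - 904*I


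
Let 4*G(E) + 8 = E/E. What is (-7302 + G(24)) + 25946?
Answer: 74569/4 ≈ 18642.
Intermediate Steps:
G(E) = -7/4 (G(E) = -2 + (E/E)/4 = -2 + (¼)*1 = -2 + ¼ = -7/4)
(-7302 + G(24)) + 25946 = (-7302 - 7/4) + 25946 = -29215/4 + 25946 = 74569/4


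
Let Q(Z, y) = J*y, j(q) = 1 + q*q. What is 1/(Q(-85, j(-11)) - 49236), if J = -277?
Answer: -1/83030 ≈ -1.2044e-5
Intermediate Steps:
j(q) = 1 + q**2
Q(Z, y) = -277*y
1/(Q(-85, j(-11)) - 49236) = 1/(-277*(1 + (-11)**2) - 49236) = 1/(-277*(1 + 121) - 49236) = 1/(-277*122 - 49236) = 1/(-33794 - 49236) = 1/(-83030) = -1/83030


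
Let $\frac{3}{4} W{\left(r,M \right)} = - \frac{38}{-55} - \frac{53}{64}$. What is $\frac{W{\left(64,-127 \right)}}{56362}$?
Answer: $- \frac{161}{49598560} \approx -3.2461 \cdot 10^{-6}$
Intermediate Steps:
$W{\left(r,M \right)} = - \frac{161}{880}$ ($W{\left(r,M \right)} = \frac{4 \left(- \frac{38}{-55} - \frac{53}{64}\right)}{3} = \frac{4 \left(\left(-38\right) \left(- \frac{1}{55}\right) - \frac{53}{64}\right)}{3} = \frac{4 \left(\frac{38}{55} - \frac{53}{64}\right)}{3} = \frac{4}{3} \left(- \frac{483}{3520}\right) = - \frac{161}{880}$)
$\frac{W{\left(64,-127 \right)}}{56362} = - \frac{161}{880 \cdot 56362} = \left(- \frac{161}{880}\right) \frac{1}{56362} = - \frac{161}{49598560}$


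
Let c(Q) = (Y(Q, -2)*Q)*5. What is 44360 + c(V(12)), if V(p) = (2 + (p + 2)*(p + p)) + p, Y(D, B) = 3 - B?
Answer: 53110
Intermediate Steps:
V(p) = 2 + p + 2*p*(2 + p) (V(p) = (2 + (2 + p)*(2*p)) + p = (2 + 2*p*(2 + p)) + p = 2 + p + 2*p*(2 + p))
c(Q) = 25*Q (c(Q) = ((3 - 1*(-2))*Q)*5 = ((3 + 2)*Q)*5 = (5*Q)*5 = 25*Q)
44360 + c(V(12)) = 44360 + 25*(2 + 2*12² + 5*12) = 44360 + 25*(2 + 2*144 + 60) = 44360 + 25*(2 + 288 + 60) = 44360 + 25*350 = 44360 + 8750 = 53110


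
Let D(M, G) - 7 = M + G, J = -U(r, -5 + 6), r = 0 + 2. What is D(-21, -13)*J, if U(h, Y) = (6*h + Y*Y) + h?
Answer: 405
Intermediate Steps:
r = 2
U(h, Y) = Y² + 7*h (U(h, Y) = (6*h + Y²) + h = (Y² + 6*h) + h = Y² + 7*h)
J = -15 (J = -((-5 + 6)² + 7*2) = -(1² + 14) = -(1 + 14) = -1*15 = -15)
D(M, G) = 7 + G + M (D(M, G) = 7 + (M + G) = 7 + (G + M) = 7 + G + M)
D(-21, -13)*J = (7 - 13 - 21)*(-15) = -27*(-15) = 405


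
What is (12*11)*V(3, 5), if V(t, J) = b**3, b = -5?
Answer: -16500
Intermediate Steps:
V(t, J) = -125 (V(t, J) = (-5)**3 = -125)
(12*11)*V(3, 5) = (12*11)*(-125) = 132*(-125) = -16500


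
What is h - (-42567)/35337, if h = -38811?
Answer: -457140580/11779 ≈ -38810.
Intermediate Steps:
h - (-42567)/35337 = -38811 - (-42567)/35337 = -38811 - 1*(-14189/11779) = -38811 + 14189/11779 = -457140580/11779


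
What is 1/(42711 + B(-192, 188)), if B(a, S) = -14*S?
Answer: 1/40079 ≈ 2.4951e-5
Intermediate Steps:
1/(42711 + B(-192, 188)) = 1/(42711 - 14*188) = 1/(42711 - 2632) = 1/40079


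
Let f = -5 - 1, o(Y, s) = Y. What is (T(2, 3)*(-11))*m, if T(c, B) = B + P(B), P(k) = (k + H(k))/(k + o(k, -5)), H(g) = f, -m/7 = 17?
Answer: 6545/2 ≈ 3272.5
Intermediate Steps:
m = -119 (m = -7*17 = -119)
f = -6
H(g) = -6
P(k) = (-6 + k)/(2*k) (P(k) = (k - 6)/(k + k) = (-6 + k)/((2*k)) = (-6 + k)*(1/(2*k)) = (-6 + k)/(2*k))
T(c, B) = B + (-6 + B)/(2*B)
(T(2, 3)*(-11))*m = ((½ + 3 - 3/3)*(-11))*(-119) = ((½ + 3 - 3*⅓)*(-11))*(-119) = ((½ + 3 - 1)*(-11))*(-119) = ((5/2)*(-11))*(-119) = -55/2*(-119) = 6545/2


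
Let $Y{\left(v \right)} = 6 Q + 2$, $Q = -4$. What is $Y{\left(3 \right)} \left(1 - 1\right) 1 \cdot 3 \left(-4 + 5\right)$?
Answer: $0$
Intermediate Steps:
$Y{\left(v \right)} = -22$ ($Y{\left(v \right)} = 6 \left(-4\right) + 2 = -24 + 2 = -22$)
$Y{\left(3 \right)} \left(1 - 1\right) 1 \cdot 3 \left(-4 + 5\right) = - 22 \left(1 - 1\right) 1 \cdot 3 \left(-4 + 5\right) = - 22 \cdot 0 \cdot 1 \cdot 3 \cdot 1 = \left(-22\right) 0 \cdot 3 = 0 \cdot 3 = 0$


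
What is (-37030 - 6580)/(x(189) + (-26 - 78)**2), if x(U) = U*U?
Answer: -43610/46537 ≈ -0.93710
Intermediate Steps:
x(U) = U**2
(-37030 - 6580)/(x(189) + (-26 - 78)**2) = (-37030 - 6580)/(189**2 + (-26 - 78)**2) = -43610/(35721 + (-104)**2) = -43610/(35721 + 10816) = -43610/46537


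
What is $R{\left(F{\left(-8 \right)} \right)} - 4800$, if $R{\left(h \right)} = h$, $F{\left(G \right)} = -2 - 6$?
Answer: $-4808$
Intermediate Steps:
$F{\left(G \right)} = -8$ ($F{\left(G \right)} = -2 - 6 = -8$)
$R{\left(F{\left(-8 \right)} \right)} - 4800 = -8 - 4800 = -4808$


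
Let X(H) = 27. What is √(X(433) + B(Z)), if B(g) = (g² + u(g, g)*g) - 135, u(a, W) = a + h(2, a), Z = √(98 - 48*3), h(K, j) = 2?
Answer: √(-200 + 2*I*√46) ≈ 0.47931 + 14.15*I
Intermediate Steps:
Z = I*√46 (Z = √(98 - 144) = √(-46) = I*√46 ≈ 6.7823*I)
u(a, W) = 2 + a (u(a, W) = a + 2 = 2 + a)
B(g) = -135 + g² + g*(2 + g) (B(g) = (g² + (2 + g)*g) - 135 = (g² + g*(2 + g)) - 135 = -135 + g² + g*(2 + g))
√(X(433) + B(Z)) = √(27 + (-135 + (I*√46)² + (I*√46)*(2 + I*√46))) = √(27 + (-135 - 46 + I*√46*(2 + I*√46))) = √(27 + (-181 + I*√46*(2 + I*√46))) = √(-154 + I*√46*(2 + I*√46))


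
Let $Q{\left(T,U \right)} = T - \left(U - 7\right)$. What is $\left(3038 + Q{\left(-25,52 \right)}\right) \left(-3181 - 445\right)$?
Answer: $-10761968$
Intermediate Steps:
$Q{\left(T,U \right)} = 7 + T - U$ ($Q{\left(T,U \right)} = T - \left(U - 7\right) = T - \left(-7 + U\right) = 7 + T - U$)
$\left(3038 + Q{\left(-25,52 \right)}\right) \left(-3181 - 445\right) = \left(3038 - 70\right) \left(-3181 - 445\right) = \left(3038 - 70\right) \left(-3626\right) = 2968 \left(-3626\right) = -10761968$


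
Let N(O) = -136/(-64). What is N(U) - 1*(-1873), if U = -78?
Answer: 15001/8 ≈ 1875.1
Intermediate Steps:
N(O) = 17/8 (N(O) = -136*(-1/64) = 17/8)
N(U) - 1*(-1873) = 17/8 - 1*(-1873) = 17/8 + 1873 = 15001/8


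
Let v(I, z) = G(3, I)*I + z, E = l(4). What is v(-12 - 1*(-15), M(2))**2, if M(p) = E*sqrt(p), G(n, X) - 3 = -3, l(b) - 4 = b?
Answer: 128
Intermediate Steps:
l(b) = 4 + b
E = 8 (E = 4 + 4 = 8)
G(n, X) = 0 (G(n, X) = 3 - 3 = 0)
M(p) = 8*sqrt(p)
v(I, z) = z (v(I, z) = 0*I + z = 0 + z = z)
v(-12 - 1*(-15), M(2))**2 = (8*sqrt(2))**2 = 128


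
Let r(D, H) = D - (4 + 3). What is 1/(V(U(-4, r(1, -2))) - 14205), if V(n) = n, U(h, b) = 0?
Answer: -1/14205 ≈ -7.0398e-5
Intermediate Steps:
r(D, H) = -7 + D (r(D, H) = D - 1*7 = D - 7 = -7 + D)
1/(V(U(-4, r(1, -2))) - 14205) = 1/(0 - 14205) = 1/(-14205) = -1/14205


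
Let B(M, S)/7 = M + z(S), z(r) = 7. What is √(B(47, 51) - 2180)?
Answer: I*√1802 ≈ 42.45*I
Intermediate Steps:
B(M, S) = 49 + 7*M (B(M, S) = 7*(M + 7) = 7*(7 + M) = 49 + 7*M)
√(B(47, 51) - 2180) = √((49 + 7*47) - 2180) = √((49 + 329) - 2180) = √(378 - 2180) = √(-1802) = I*√1802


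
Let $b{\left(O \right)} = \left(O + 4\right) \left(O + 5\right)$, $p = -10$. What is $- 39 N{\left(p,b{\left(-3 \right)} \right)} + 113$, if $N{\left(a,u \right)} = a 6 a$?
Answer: $-23287$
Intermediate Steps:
$b{\left(O \right)} = \left(4 + O\right) \left(5 + O\right)$
$N{\left(a,u \right)} = 6 a^{2}$ ($N{\left(a,u \right)} = 6 a a = 6 a^{2}$)
$- 39 N{\left(p,b{\left(-3 \right)} \right)} + 113 = - 39 \cdot 6 \left(-10\right)^{2} + 113 = - 39 \cdot 6 \cdot 100 + 113 = \left(-39\right) 600 + 113 = -23400 + 113 = -23287$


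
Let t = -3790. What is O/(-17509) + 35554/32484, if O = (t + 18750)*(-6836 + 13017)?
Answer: -1501550100427/284381178 ≈ -5280.1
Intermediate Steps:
O = 92467760 (O = (-3790 + 18750)*(-6836 + 13017) = 14960*6181 = 92467760)
O/(-17509) + 35554/32484 = 92467760/(-17509) + 35554/32484 = 92467760*(-1/17509) + 35554*(1/32484) = -92467760/17509 + 17777/16242 = -1501550100427/284381178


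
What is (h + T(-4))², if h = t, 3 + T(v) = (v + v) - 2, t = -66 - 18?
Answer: 9409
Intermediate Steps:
t = -84
T(v) = -5 + 2*v (T(v) = -3 + ((v + v) - 2) = -3 + (2*v - 2) = -3 + (-2 + 2*v) = -5 + 2*v)
h = -84
(h + T(-4))² = (-84 + (-5 + 2*(-4)))² = (-84 + (-5 - 8))² = (-84 - 13)² = (-97)² = 9409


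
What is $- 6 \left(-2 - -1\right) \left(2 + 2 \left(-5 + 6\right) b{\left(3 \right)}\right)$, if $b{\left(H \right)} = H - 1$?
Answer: $36$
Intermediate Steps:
$b{\left(H \right)} = -1 + H$ ($b{\left(H \right)} = H - 1 = -1 + H$)
$- 6 \left(-2 - -1\right) \left(2 + 2 \left(-5 + 6\right) b{\left(3 \right)}\right) = - 6 \left(-2 - -1\right) \left(2 + 2 \left(-5 + 6\right) \left(-1 + 3\right)\right) = - 6 \left(-2 + 1\right) \left(2 + 2 \cdot 1 \cdot 2\right) = \left(-6\right) \left(-1\right) \left(2 + 2 \cdot 2\right) = 6 \left(2 + 4\right) = 6 \cdot 6 = 36$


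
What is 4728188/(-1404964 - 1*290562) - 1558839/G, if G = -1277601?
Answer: -566280943779/361034285521 ≈ -1.5685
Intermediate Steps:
4728188/(-1404964 - 1*290562) - 1558839/G = 4728188/(-1404964 - 1*290562) - 1558839/(-1277601) = 4728188/(-1404964 - 290562) - 1558839*(-1/1277601) = 4728188/(-1695526) + 519613/425867 = 4728188*(-1/1695526) + 519613/425867 = -2364094/847763 + 519613/425867 = -566280943779/361034285521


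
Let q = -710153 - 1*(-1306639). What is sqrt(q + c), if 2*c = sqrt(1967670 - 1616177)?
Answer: sqrt(2385944 + 2*sqrt(351493))/2 ≈ 772.52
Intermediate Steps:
q = 596486 (q = -710153 + 1306639 = 596486)
c = sqrt(351493)/2 (c = sqrt(1967670 - 1616177)/2 = sqrt(351493)/2 ≈ 296.43)
sqrt(q + c) = sqrt(596486 + sqrt(351493)/2)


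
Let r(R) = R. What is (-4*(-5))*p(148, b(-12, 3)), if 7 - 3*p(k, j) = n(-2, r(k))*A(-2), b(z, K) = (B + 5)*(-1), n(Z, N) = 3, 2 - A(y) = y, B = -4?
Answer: -100/3 ≈ -33.333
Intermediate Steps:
A(y) = 2 - y
b(z, K) = -1 (b(z, K) = (-4 + 5)*(-1) = 1*(-1) = -1)
p(k, j) = -5/3 (p(k, j) = 7/3 - (2 - 1*(-2)) = 7/3 - (2 + 2) = 7/3 - 4 = -5/3)
(-4*(-5))*p(148, b(-12, 3)) = -4*(-5)*(-5/3) = 20*(-5/3) = -100/3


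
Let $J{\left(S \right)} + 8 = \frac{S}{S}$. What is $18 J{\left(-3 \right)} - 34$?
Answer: $-160$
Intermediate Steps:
$J{\left(S \right)} = -7$ ($J{\left(S \right)} = -8 + \frac{S}{S} = -8 + 1 = -7$)
$18 J{\left(-3 \right)} - 34 = 18 \left(-7\right) - 34 = -126 - 34 = -160$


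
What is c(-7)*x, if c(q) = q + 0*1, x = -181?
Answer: 1267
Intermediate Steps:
c(q) = q (c(q) = q + 0 = q)
c(-7)*x = -7*(-181) = 1267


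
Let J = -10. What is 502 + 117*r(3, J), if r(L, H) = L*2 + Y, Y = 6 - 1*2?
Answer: 1672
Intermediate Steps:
Y = 4 (Y = 6 - 2 = 4)
r(L, H) = 4 + 2*L (r(L, H) = L*2 + 4 = 2*L + 4 = 4 + 2*L)
502 + 117*r(3, J) = 502 + 117*(4 + 2*3) = 502 + 117*(4 + 6) = 502 + 117*10 = 502 + 1170 = 1672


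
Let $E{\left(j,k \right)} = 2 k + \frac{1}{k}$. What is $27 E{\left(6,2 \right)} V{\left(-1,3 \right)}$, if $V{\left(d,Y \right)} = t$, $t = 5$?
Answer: $\frac{1215}{2} \approx 607.5$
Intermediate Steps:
$E{\left(j,k \right)} = \frac{1}{k} + 2 k$
$V{\left(d,Y \right)} = 5$
$27 E{\left(6,2 \right)} V{\left(-1,3 \right)} = 27 \left(\frac{1}{2} + 2 \cdot 2\right) 5 = 27 \left(\frac{1}{2} + 4\right) 5 = 27 \cdot \frac{9}{2} \cdot 5 = \frac{243}{2} \cdot 5 = \frac{1215}{2}$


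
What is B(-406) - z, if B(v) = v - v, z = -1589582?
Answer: 1589582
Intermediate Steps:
B(v) = 0
B(-406) - z = 0 - 1*(-1589582) = 0 + 1589582 = 1589582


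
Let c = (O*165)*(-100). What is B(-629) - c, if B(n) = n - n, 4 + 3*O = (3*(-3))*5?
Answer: -269500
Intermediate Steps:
O = -49/3 (O = -4/3 + ((3*(-3))*5)/3 = -4/3 + (-9*5)/3 = -4/3 + (1/3)*(-45) = -4/3 - 15 = -49/3 ≈ -16.333)
B(n) = 0
c = 269500 (c = -49/3*165*(-100) = -2695*(-100) = 269500)
B(-629) - c = 0 - 1*269500 = 0 - 269500 = -269500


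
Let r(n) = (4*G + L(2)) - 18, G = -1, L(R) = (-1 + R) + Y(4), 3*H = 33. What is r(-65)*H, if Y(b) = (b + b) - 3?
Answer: -176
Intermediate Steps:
H = 11 (H = (1/3)*33 = 11)
Y(b) = -3 + 2*b (Y(b) = 2*b - 3 = -3 + 2*b)
L(R) = 4 + R (L(R) = (-1 + R) + (-3 + 2*4) = (-1 + R) + (-3 + 8) = (-1 + R) + 5 = 4 + R)
r(n) = -16 (r(n) = (4*(-1) + (4 + 2)) - 18 = (-4 + 6) - 18 = 2 - 18 = -16)
r(-65)*H = -16*11 = -176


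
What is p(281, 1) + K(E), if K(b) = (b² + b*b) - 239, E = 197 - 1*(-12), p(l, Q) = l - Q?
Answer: 87403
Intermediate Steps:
E = 209 (E = 197 + 12 = 209)
K(b) = -239 + 2*b² (K(b) = (b² + b²) - 239 = 2*b² - 239 = -239 + 2*b²)
p(281, 1) + K(E) = (281 - 1*1) + (-239 + 2*209²) = (281 - 1) + (-239 + 2*43681) = 280 + (-239 + 87362) = 280 + 87123 = 87403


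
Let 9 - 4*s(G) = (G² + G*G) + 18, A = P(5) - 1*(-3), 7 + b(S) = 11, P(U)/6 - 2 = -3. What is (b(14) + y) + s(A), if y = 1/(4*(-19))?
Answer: -105/38 ≈ -2.7632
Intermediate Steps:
P(U) = -6 (P(U) = 12 + 6*(-3) = 12 - 18 = -6)
b(S) = 4 (b(S) = -7 + 11 = 4)
y = -1/76 (y = 1/(-76) = -1/76 ≈ -0.013158)
A = -3 (A = -6 - 1*(-3) = -6 + 3 = -3)
s(G) = -9/4 - G²/2 (s(G) = 9/4 - ((G² + G*G) + 18)/4 = 9/4 - ((G² + G²) + 18)/4 = 9/4 - (2*G² + 18)/4 = 9/4 - (18 + 2*G²)/4 = 9/4 + (-9/2 - G²/2) = -9/4 - G²/2)
(b(14) + y) + s(A) = (4 - 1/76) + (-9/4 - ½*(-3)²) = 303/76 + (-9/4 - ½*9) = 303/76 + (-9/4 - 9/2) = 303/76 - 27/4 = -105/38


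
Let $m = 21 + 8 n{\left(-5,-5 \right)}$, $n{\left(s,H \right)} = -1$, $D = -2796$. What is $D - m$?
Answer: $-2809$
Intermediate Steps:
$m = 13$ ($m = 21 + 8 \left(-1\right) = 21 - 8 = 13$)
$D - m = -2796 - 13 = -2809$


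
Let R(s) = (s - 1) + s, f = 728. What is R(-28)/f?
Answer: -57/728 ≈ -0.078297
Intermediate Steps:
R(s) = -1 + 2*s (R(s) = (-1 + s) + s = -1 + 2*s)
R(-28)/f = (-1 + 2*(-28))/728 = (-1 - 56)*(1/728) = -57*1/728 = -57/728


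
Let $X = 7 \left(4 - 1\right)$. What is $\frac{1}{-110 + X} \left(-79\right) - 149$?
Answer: $- \frac{13182}{89} \approx -148.11$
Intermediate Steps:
$X = 21$ ($X = 7 \cdot 3 = 21$)
$\frac{1}{-110 + X} \left(-79\right) - 149 = \frac{1}{-110 + 21} \left(-79\right) - 149 = \frac{1}{-89} \left(-79\right) - 149 = \left(- \frac{1}{89}\right) \left(-79\right) - 149 = \frac{79}{89} - 149 = - \frac{13182}{89}$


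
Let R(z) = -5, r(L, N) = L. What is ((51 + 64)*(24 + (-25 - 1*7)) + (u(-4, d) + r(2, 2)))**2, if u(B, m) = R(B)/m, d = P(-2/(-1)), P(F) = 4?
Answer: 13520329/16 ≈ 8.4502e+5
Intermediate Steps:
d = 4
u(B, m) = -5/m
((51 + 64)*(24 + (-25 - 1*7)) + (u(-4, d) + r(2, 2)))**2 = ((51 + 64)*(24 + (-25 - 1*7)) + (-5/4 + 2))**2 = (115*(24 + (-25 - 7)) + (-5*1/4 + 2))**2 = (115*(24 - 32) + (-5/4 + 2))**2 = (115*(-8) + 3/4)**2 = (-920 + 3/4)**2 = (-3677/4)**2 = 13520329/16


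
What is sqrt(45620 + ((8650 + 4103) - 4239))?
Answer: sqrt(54134) ≈ 232.67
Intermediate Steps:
sqrt(45620 + ((8650 + 4103) - 4239)) = sqrt(45620 + (12753 - 4239)) = sqrt(45620 + 8514) = sqrt(54134)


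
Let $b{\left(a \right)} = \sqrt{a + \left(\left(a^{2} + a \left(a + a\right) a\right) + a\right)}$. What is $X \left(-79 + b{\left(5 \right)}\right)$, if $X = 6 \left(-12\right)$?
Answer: $5688 - 72 \sqrt{285} \approx 4472.5$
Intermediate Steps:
$X = -72$
$b{\left(a \right)} = \sqrt{a^{2} + 2 a + 2 a^{3}}$ ($b{\left(a \right)} = \sqrt{a + \left(\left(a^{2} + a 2 a a\right) + a\right)} = \sqrt{a + \left(\left(a^{2} + 2 a^{2} a\right) + a\right)} = \sqrt{a + \left(\left(a^{2} + 2 a^{3}\right) + a\right)} = \sqrt{a + \left(a + a^{2} + 2 a^{3}\right)} = \sqrt{a^{2} + 2 a + 2 a^{3}}$)
$X \left(-79 + b{\left(5 \right)}\right) = - 72 \left(-79 + \sqrt{5 \left(2 + 5 + 2 \cdot 5^{2}\right)}\right) = - 72 \left(-79 + \sqrt{5 \left(2 + 5 + 2 \cdot 25\right)}\right) = - 72 \left(-79 + \sqrt{5 \left(2 + 5 + 50\right)}\right) = - 72 \left(-79 + \sqrt{5 \cdot 57}\right) = - 72 \left(-79 + \sqrt{285}\right) = 5688 - 72 \sqrt{285}$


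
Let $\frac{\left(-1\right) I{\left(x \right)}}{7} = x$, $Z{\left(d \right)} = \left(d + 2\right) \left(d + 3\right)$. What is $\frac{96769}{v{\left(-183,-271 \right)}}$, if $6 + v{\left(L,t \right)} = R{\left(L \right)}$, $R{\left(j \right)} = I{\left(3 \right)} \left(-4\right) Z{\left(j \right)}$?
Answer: $\frac{96769}{2736714} \approx 0.03536$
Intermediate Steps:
$Z{\left(d \right)} = \left(2 + d\right) \left(3 + d\right)$
$I{\left(x \right)} = - 7 x$
$R{\left(j \right)} = 504 + 84 j^{2} + 420 j$ ($R{\left(j \right)} = \left(-7\right) 3 \left(-4\right) \left(6 + j^{2} + 5 j\right) = \left(-21\right) \left(-4\right) \left(6 + j^{2} + 5 j\right) = 84 \left(6 + j^{2} + 5 j\right) = 504 + 84 j^{2} + 420 j$)
$v{\left(L,t \right)} = 498 + 84 L^{2} + 420 L$ ($v{\left(L,t \right)} = -6 + \left(504 + 84 L^{2} + 420 L\right) = 498 + 84 L^{2} + 420 L$)
$\frac{96769}{v{\left(-183,-271 \right)}} = \frac{96769}{498 + 84 \left(-183\right)^{2} + 420 \left(-183\right)} = \frac{96769}{498 + 84 \cdot 33489 - 76860} = \frac{96769}{498 + 2813076 - 76860} = \frac{96769}{2736714}$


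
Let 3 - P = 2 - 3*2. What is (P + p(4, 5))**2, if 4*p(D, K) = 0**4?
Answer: 49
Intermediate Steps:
p(D, K) = 0 (p(D, K) = (1/4)*0**4 = (1/4)*0 = 0)
P = 7 (P = 3 - (2 - 3*2) = 3 - (2 - 6) = 3 - 1*(-4) = 3 + 4 = 7)
(P + p(4, 5))**2 = (7 + 0)**2 = 7**2 = 49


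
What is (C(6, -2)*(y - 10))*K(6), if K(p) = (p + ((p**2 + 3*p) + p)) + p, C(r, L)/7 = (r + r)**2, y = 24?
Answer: 1016064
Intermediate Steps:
C(r, L) = 28*r**2 (C(r, L) = 7*(r + r)**2 = 7*(2*r)**2 = 7*(4*r**2) = 28*r**2)
K(p) = p**2 + 6*p (K(p) = (p + (p**2 + 4*p)) + p = (p**2 + 5*p) + p = p**2 + 6*p)
(C(6, -2)*(y - 10))*K(6) = ((28*6**2)*(24 - 10))*(6*(6 + 6)) = ((28*36)*14)*(6*12) = (1008*14)*72 = 14112*72 = 1016064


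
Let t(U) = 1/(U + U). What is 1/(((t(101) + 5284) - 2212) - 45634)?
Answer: -202/8597523 ≈ -2.3495e-5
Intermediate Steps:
t(U) = 1/(2*U)
1/(((t(101) + 5284) - 2212) - 45634) = 1/((((½)/101 + 5284) - 2212) - 45634) = 1/((((½)*(1/101) + 5284) - 2212) - 45634) = 1/(((1/202 + 5284) - 2212) - 45634) = 1/((1067369/202 - 2212) - 45634) = 1/(620545/202 - 45634) = 1/(-8597523/202) = -202/8597523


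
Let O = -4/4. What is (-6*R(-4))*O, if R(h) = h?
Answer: -24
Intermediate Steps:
O = -1 (O = -4*¼ = -1)
(-6*R(-4))*O = -6*(-4)*(-1) = 24*(-1) = -24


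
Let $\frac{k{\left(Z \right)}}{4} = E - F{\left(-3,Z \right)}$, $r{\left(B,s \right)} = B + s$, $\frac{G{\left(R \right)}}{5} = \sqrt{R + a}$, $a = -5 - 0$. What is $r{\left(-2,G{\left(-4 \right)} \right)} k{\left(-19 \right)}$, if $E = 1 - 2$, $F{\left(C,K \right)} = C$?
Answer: $-16 + 120 i \approx -16.0 + 120.0 i$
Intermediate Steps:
$a = -5$ ($a = -5 + 0 = -5$)
$G{\left(R \right)} = 5 \sqrt{-5 + R}$ ($G{\left(R \right)} = 5 \sqrt{R - 5} = 5 \sqrt{-5 + R}$)
$E = -1$ ($E = 1 - 2 = -1$)
$k{\left(Z \right)} = 8$ ($k{\left(Z \right)} = 4 \left(-1 - -3\right) = 4 \left(-1 + 3\right) = 4 \cdot 2 = 8$)
$r{\left(-2,G{\left(-4 \right)} \right)} k{\left(-19 \right)} = \left(-2 + 5 \sqrt{-5 - 4}\right) 8 = \left(-2 + 5 \sqrt{-9}\right) 8 = \left(-2 + 5 \cdot 3 i\right) 8 = \left(-2 + 15 i\right) 8 = -16 + 120 i$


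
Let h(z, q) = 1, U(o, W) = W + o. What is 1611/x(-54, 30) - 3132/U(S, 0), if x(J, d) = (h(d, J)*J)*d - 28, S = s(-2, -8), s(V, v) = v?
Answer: 643581/1648 ≈ 390.52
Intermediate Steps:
S = -8
x(J, d) = -28 + J*d (x(J, d) = (1*J)*d - 28 = J*d - 28 = -28 + J*d)
1611/x(-54, 30) - 3132/U(S, 0) = 1611/(-28 - 54*30) - 3132/(0 - 8) = 1611/(-28 - 1620) - 3132/(-8) = 1611/(-1648) - 3132*(-⅛) = 1611*(-1/1648) + 783/2 = -1611/1648 + 783/2 = 643581/1648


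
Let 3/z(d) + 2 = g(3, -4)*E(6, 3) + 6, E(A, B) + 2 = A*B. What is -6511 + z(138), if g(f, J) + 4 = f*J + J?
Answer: -2057479/316 ≈ -6511.0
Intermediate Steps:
E(A, B) = -2 + A*B
g(f, J) = -4 + J + J*f (g(f, J) = -4 + (f*J + J) = -4 + (J*f + J) = -4 + (J + J*f) = -4 + J + J*f)
z(d) = -3/316 (z(d) = 3/(-2 + ((-4 - 4 - 4*3)*(-2 + 6*3) + 6)) = 3/(-2 + ((-4 - 4 - 12)*(-2 + 18) + 6)) = 3/(-2 + (-20*16 + 6)) = 3/(-2 + (-320 + 6)) = 3/(-2 - 314) = 3/(-316) = 3*(-1/316) = -3/316)
-6511 + z(138) = -6511 - 3/316 = -2057479/316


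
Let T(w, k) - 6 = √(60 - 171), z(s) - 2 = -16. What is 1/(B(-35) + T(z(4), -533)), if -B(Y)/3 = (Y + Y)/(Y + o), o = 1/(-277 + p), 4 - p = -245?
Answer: 654/11869123 - 106929*I*√111/11869123 ≈ 5.5101e-5 - 0.094916*I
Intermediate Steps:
p = 249 (p = 4 - 1*(-245) = 4 + 245 = 249)
z(s) = -14 (z(s) = 2 - 16 = -14)
T(w, k) = 6 + I*√111 (T(w, k) = 6 + √(60 - 171) = 6 + √(-111) = 6 + I*√111)
o = -1/28 (o = 1/(-277 + 249) = 1/(-28) = -1/28 ≈ -0.035714)
B(Y) = -6*Y/(-1/28 + Y) (B(Y) = -3*(Y + Y)/(Y - 1/28) = -3*2*Y/(-1/28 + Y) = -6*Y/(-1/28 + Y))
1/(B(-35) + T(z(4), -533)) = 1/(-168*(-35)/(-1 + 28*(-35)) + (6 + I*√111)) = 1/(-168*(-35)/(-1 - 980) + (6 + I*√111)) = 1/(-168*(-35)/(-981) + (6 + I*√111)) = 1/(-168*(-35)*(-1/981) + (6 + I*√111)) = 1/(-1960/327 + (6 + I*√111)) = 1/(2/327 + I*√111)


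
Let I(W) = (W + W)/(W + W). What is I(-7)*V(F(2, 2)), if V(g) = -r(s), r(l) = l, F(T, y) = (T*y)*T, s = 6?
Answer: -6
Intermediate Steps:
F(T, y) = y*T**2
I(W) = 1 (I(W) = (2*W)/((2*W)) = (2*W)*(1/(2*W)) = 1)
V(g) = -6 (V(g) = -1*6 = -6)
I(-7)*V(F(2, 2)) = 1*(-6) = -6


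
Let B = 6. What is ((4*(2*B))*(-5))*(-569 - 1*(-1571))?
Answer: -240480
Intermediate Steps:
((4*(2*B))*(-5))*(-569 - 1*(-1571)) = ((4*(2*6))*(-5))*(-569 - 1*(-1571)) = ((4*12)*(-5))*(-569 + 1571) = (48*(-5))*1002 = -240*1002 = -240480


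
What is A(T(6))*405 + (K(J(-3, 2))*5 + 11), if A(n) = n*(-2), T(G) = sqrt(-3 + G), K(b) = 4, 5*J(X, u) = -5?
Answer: 31 - 810*sqrt(3) ≈ -1372.0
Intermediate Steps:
J(X, u) = -1 (J(X, u) = (1/5)*(-5) = -1)
A(n) = -2*n
A(T(6))*405 + (K(J(-3, 2))*5 + 11) = -2*sqrt(-3 + 6)*405 + (4*5 + 11) = -2*sqrt(3)*405 + (20 + 11) = -810*sqrt(3) + 31 = 31 - 810*sqrt(3)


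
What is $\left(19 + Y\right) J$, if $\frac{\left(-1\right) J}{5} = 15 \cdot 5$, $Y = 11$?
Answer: $-11250$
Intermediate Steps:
$J = -375$ ($J = - 5 \cdot 15 \cdot 5 = \left(-5\right) 75 = -375$)
$\left(19 + Y\right) J = \left(19 + 11\right) \left(-375\right) = 30 \left(-375\right) = -11250$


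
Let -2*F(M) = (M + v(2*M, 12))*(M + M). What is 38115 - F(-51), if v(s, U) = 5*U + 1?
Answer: 37605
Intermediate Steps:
v(s, U) = 1 + 5*U
F(M) = -M*(61 + M) (F(M) = -(M + (1 + 5*12))*(M + M)/2 = -(M + (1 + 60))*2*M/2 = -(M + 61)*2*M/2 = -(61 + M)*2*M/2 = -M*(61 + M))
38115 - F(-51) = 38115 - (-1)*(-51)*(61 - 51) = 38115 - (-1)*(-51)*10 = 38115 - 1*510 = 38115 - 510 = 37605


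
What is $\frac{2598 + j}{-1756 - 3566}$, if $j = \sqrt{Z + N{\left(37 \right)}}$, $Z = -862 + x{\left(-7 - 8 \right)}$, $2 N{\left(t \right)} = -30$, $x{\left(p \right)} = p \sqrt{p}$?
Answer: $- \frac{433}{887} - \frac{\sqrt{-877 - 15 i \sqrt{15}}}{5322} \approx -0.48835 + 0.0055675 i$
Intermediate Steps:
$x{\left(p \right)} = p^{\frac{3}{2}}$
$N{\left(t \right)} = -15$ ($N{\left(t \right)} = \frac{1}{2} \left(-30\right) = -15$)
$Z = -862 - 15 i \sqrt{15}$ ($Z = -862 + \left(-7 - 8\right)^{\frac{3}{2}} = -862 + \left(-15\right)^{\frac{3}{2}} = -862 - 15 i \sqrt{15} \approx -862.0 - 58.095 i$)
$j = \sqrt{-877 - 15 i \sqrt{15}}$ ($j = \sqrt{\left(-862 - 15 i \sqrt{15}\right) - 15} = \sqrt{-877 - 15 i \sqrt{15}} \approx 0.98032 - 29.63 i$)
$\frac{2598 + j}{-1756 - 3566} = \frac{2598 + \sqrt{-877 - 15 i \sqrt{15}}}{-1756 - 3566} = \frac{2598 + \sqrt{-877 - 15 i \sqrt{15}}}{-5322} = \left(2598 + \sqrt{-877 - 15 i \sqrt{15}}\right) \left(- \frac{1}{5322}\right) = - \frac{433}{887} - \frac{\sqrt{-877 - 15 i \sqrt{15}}}{5322}$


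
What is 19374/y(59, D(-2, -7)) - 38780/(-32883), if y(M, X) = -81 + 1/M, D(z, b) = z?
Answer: -18701074219/78557487 ≈ -238.06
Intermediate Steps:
19374/y(59, D(-2, -7)) - 38780/(-32883) = 19374/(-81 + 1/59) - 38780/(-32883) = 19374/(-81 + 1/59) - 38780*(-1/32883) = 19374/(-4778/59) + 38780/32883 = 19374*(-59/4778) + 38780/32883 = -571533/2389 + 38780/32883 = -18701074219/78557487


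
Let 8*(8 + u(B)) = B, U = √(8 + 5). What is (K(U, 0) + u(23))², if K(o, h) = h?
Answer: 1681/64 ≈ 26.266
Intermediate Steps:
U = √13 ≈ 3.6056
u(B) = -8 + B/8
(K(U, 0) + u(23))² = (0 + (-8 + (⅛)*23))² = (0 + (-8 + 23/8))² = (0 - 41/8)² = (-41/8)² = 1681/64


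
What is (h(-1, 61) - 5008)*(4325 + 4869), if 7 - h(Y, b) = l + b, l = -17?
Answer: -46383730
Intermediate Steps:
h(Y, b) = 24 - b (h(Y, b) = 7 - (-17 + b) = 7 + (17 - b) = 24 - b)
(h(-1, 61) - 5008)*(4325 + 4869) = ((24 - 1*61) - 5008)*(4325 + 4869) = ((24 - 61) - 5008)*9194 = (-37 - 5008)*9194 = -5045*9194 = -46383730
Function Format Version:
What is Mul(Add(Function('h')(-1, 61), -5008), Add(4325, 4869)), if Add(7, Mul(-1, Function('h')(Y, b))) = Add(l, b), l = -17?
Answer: -46383730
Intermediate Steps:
Function('h')(Y, b) = Add(24, Mul(-1, b)) (Function('h')(Y, b) = Add(7, Mul(-1, Add(-17, b))) = Add(7, Add(17, Mul(-1, b))) = Add(24, Mul(-1, b)))
Mul(Add(Function('h')(-1, 61), -5008), Add(4325, 4869)) = Mul(Add(Add(24, Mul(-1, 61)), -5008), Add(4325, 4869)) = Mul(Add(Add(24, -61), -5008), 9194) = Mul(Add(-37, -5008), 9194) = Mul(-5045, 9194) = -46383730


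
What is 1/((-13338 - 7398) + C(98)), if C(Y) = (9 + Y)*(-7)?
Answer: -1/21485 ≈ -4.6544e-5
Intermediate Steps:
C(Y) = -63 - 7*Y
1/((-13338 - 7398) + C(98)) = 1/((-13338 - 7398) + (-63 - 7*98)) = 1/(-20736 + (-63 - 686)) = 1/(-20736 - 749) = 1/(-21485) = -1/21485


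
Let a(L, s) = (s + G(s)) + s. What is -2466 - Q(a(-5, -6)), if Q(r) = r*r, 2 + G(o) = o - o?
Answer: -2662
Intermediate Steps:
G(o) = -2 (G(o) = -2 + (o - o) = -2 + 0 = -2)
a(L, s) = -2 + 2*s (a(L, s) = (s - 2) + s = (-2 + s) + s = -2 + 2*s)
Q(r) = r²
-2466 - Q(a(-5, -6)) = -2466 - (-2 + 2*(-6))² = -2466 - (-2 - 12)² = -2466 - 1*(-14)² = -2466 - 1*196 = -2466 - 196 = -2662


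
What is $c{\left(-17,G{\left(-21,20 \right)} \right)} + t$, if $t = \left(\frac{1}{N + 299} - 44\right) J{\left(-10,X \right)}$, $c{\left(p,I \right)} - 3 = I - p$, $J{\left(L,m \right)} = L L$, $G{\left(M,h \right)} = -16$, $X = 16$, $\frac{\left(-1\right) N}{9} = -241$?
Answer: $- \frac{2712307}{617} \approx -4396.0$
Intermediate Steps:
$N = 2169$ ($N = \left(-9\right) \left(-241\right) = 2169$)
$J{\left(L,m \right)} = L^{2}$
$c{\left(p,I \right)} = 3 + I - p$ ($c{\left(p,I \right)} = 3 + \left(I - p\right) = 3 + I - p$)
$t = - \frac{2714775}{617}$ ($t = \left(\frac{1}{2169 + 299} - 44\right) \left(-10\right)^{2} = \left(\frac{1}{2468} - 44\right) 100 = \left(- \frac{108591}{2468}\right) 100 = - \frac{2714775}{617} \approx -4400.0$)
$c{\left(-17,G{\left(-21,20 \right)} \right)} + t = \left(3 - 16 - -17\right) - \frac{2714775}{617} = \left(3 - 16 + 17\right) - \frac{2714775}{617} = 4 - \frac{2714775}{617} = - \frac{2712307}{617}$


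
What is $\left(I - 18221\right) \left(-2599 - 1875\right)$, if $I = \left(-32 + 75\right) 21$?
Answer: $77480732$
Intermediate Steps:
$I = 903$ ($I = 43 \cdot 21 = 903$)
$\left(I - 18221\right) \left(-2599 - 1875\right) = \left(903 - 18221\right) \left(-2599 - 1875\right) = \left(-17318\right) \left(-4474\right) = 77480732$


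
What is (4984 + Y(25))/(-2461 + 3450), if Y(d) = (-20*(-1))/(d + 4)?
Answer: 144556/28681 ≈ 5.0401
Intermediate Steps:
Y(d) = 20/(4 + d)
(4984 + Y(25))/(-2461 + 3450) = (4984 + 20/(4 + 25))/(-2461 + 3450) = (4984 + 20/29)/989 = (4984 + 20*(1/29))*(1/989) = (4984 + 20/29)*(1/989) = (144556/29)*(1/989) = 144556/28681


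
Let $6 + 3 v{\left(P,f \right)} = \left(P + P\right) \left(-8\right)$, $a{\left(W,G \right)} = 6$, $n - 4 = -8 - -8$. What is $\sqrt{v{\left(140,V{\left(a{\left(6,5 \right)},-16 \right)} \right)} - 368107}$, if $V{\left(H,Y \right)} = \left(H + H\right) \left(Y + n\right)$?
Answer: $\frac{7 i \sqrt{67749}}{3} \approx 607.33 i$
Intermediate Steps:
$n = 4$ ($n = 4 - 0 = 4 + \left(-8 + 8\right) = 4 + 0 = 4$)
$V{\left(H,Y \right)} = 2 H \left(4 + Y\right)$ ($V{\left(H,Y \right)} = \left(H + H\right) \left(Y + 4\right) = 2 H \left(4 + Y\right)$)
$v{\left(P,f \right)} = -2 - \frac{16 P}{3}$ ($v{\left(P,f \right)} = -2 + \frac{\left(P + P\right) \left(-8\right)}{3} = -2 + \frac{2 P \left(-8\right)}{3} = -2 + \frac{\left(-16\right) P}{3} = -2 - \frac{16 P}{3}$)
$\sqrt{v{\left(140,V{\left(a{\left(6,5 \right)},-16 \right)} \right)} - 368107} = \sqrt{\left(-2 - \frac{2240}{3}\right) - 368107} = \sqrt{- \frac{2246}{3} - 368107} = \sqrt{- \frac{1106567}{3}} = \frac{7 i \sqrt{67749}}{3}$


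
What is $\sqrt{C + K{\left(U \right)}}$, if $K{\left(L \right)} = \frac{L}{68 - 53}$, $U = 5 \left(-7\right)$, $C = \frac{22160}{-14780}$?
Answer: $\frac{i \sqrt{18837849}}{2217} \approx 1.9577 i$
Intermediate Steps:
$C = - \frac{1108}{739}$ ($C = 22160 \left(- \frac{1}{14780}\right) = - \frac{1108}{739} \approx -1.4993$)
$U = -35$
$K{\left(L \right)} = \frac{L}{15}$
$\sqrt{C + K{\left(U \right)}} = \sqrt{- \frac{1108}{739} + \frac{1}{15} \left(-35\right)} = \sqrt{- \frac{1108}{739} - \frac{7}{3}} = \sqrt{- \frac{8497}{2217}} = \frac{i \sqrt{18837849}}{2217}$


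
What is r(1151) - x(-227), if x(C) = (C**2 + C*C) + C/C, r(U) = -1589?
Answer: -104648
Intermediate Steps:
x(C) = 1 + 2*C**2 (x(C) = (C**2 + C**2) + 1 = 2*C**2 + 1 = 1 + 2*C**2)
r(1151) - x(-227) = -1589 - (1 + 2*(-227)**2) = -1589 - (1 + 2*51529) = -1589 - (1 + 103058) = -1589 - 1*103059 = -1589 - 103059 = -104648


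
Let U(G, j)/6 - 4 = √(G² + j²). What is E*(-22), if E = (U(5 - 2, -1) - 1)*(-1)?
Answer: 506 + 132*√10 ≈ 923.42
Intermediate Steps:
U(G, j) = 24 + 6*√(G² + j²)
E = -23 - 6*√10 (E = ((24 + 6*√((5 - 2)² + (-1)²)) - 1)*(-1) = ((24 + 6*√(3² + 1)) - 1)*(-1) = ((24 + 6*√(9 + 1)) - 1)*(-1) = ((24 + 6*√10) - 1)*(-1) = (23 + 6*√10)*(-1) = -23 - 6*√10 ≈ -41.974)
E*(-22) = (-23 - 6*√10)*(-22) = 506 + 132*√10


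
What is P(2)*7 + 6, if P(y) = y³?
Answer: 62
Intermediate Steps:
P(2)*7 + 6 = 2³*7 + 6 = 8*7 + 6 = 56 + 6 = 62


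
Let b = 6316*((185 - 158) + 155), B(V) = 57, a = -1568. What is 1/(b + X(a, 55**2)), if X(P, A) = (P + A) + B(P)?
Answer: 1/1151026 ≈ 8.6879e-7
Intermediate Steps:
X(P, A) = 57 + A + P (X(P, A) = (P + A) + 57 = (A + P) + 57 = 57 + A + P)
b = 1149512 (b = 6316*(27 + 155) = 6316*182 = 1149512)
1/(b + X(a, 55**2)) = 1/(1149512 + (57 + 55**2 - 1568)) = 1/(1149512 + (57 + 3025 - 1568)) = 1/(1149512 + 1514) = 1/1151026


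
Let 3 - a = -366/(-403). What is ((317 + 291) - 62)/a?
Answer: 73346/281 ≈ 261.02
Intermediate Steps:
a = 843/403 (a = 3 - (-366)/(-403) = 3 - (-366)*(-1)/403 = 3 - 1*366/403 = 3 - 366/403 = 843/403 ≈ 2.0918)
((317 + 291) - 62)/a = ((317 + 291) - 62)/(843/403) = (608 - 62)*(403/843) = 546*(403/843) = 73346/281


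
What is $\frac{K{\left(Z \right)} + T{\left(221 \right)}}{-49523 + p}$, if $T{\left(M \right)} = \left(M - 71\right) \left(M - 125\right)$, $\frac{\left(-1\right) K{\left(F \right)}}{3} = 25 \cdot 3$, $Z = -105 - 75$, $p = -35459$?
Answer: $- \frac{14175}{84982} \approx -0.1668$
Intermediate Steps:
$Z = -180$ ($Z = -105 - 75 = -180$)
$K{\left(F \right)} = -225$ ($K{\left(F \right)} = - 3 \cdot 25 \cdot 3 = \left(-3\right) 75 = -225$)
$T{\left(M \right)} = \left(-125 + M\right) \left(-71 + M\right)$ ($T{\left(M \right)} = \left(-71 + M\right) \left(-125 + M\right) = \left(-125 + M\right) \left(-71 + M\right)$)
$\frac{K{\left(Z \right)} + T{\left(221 \right)}}{-49523 + p} = \frac{-225 + \left(8875 + 221^{2} - 43316\right)}{-49523 - 35459} = \frac{-225 + \left(8875 + 48841 - 43316\right)}{-84982} = \left(-225 + 14400\right) \left(- \frac{1}{84982}\right) = 14175 \left(- \frac{1}{84982}\right) = - \frac{14175}{84982}$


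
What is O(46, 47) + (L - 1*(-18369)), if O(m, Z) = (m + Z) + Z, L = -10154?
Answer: 8355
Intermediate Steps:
O(m, Z) = m + 2*Z (O(m, Z) = (Z + m) + Z = m + 2*Z)
O(46, 47) + (L - 1*(-18369)) = (46 + 2*47) + (-10154 - 1*(-18369)) = (46 + 94) + (-10154 + 18369) = 140 + 8215 = 8355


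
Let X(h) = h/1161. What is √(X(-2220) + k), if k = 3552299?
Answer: √59113775839/129 ≈ 1884.8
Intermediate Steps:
X(h) = h/1161 (X(h) = h*(1/1161) = h/1161)
√(X(-2220) + k) = √((1/1161)*(-2220) + 3552299) = √(-740/387 + 3552299) = √(1374738973/387) = √59113775839/129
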